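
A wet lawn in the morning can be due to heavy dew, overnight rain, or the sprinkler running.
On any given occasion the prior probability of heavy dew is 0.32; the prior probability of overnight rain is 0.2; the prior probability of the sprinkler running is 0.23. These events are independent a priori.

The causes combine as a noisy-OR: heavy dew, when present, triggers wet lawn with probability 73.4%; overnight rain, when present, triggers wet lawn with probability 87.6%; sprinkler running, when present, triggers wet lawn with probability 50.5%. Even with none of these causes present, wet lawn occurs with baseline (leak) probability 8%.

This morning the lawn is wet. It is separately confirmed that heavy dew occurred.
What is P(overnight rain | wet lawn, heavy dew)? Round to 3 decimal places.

Under noisy-OR, P(wet lawn | causes) = 1 − (1−0.08)·∏(1−qᵢ) over the active causes.
P(wet lawn | heavy dew) = 0.75528×0.8×0.77 + 0.878864×0.8×0.23 + 0.969655×0.2×0.77 + 0.984979×0.2×0.23 = 0.465252 + 0.161711 + 0.149327 + 0.045309 = 0.821599
The overnight rain-present share is 0.149327 + 0.045309 = 0.194636.
So P(overnight rain | wet lawn, heavy dew) = 0.194636/0.821599 ≈ 0.237.

P(overnight rain | wet lawn, heavy dew) ≈ 0.237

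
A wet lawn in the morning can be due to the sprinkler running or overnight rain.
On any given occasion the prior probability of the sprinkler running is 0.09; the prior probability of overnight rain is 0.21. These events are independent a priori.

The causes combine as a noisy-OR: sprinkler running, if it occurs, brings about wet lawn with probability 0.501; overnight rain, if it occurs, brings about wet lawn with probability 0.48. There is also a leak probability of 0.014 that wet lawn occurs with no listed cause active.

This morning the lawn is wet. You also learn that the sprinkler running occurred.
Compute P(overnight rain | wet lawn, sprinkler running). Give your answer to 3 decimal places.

Under noisy-OR, P(wet lawn | causes) = 1 − (1−0.014)·∏(1−qᵢ) over the active causes.
Weight on overnight rain=true, given the evidence: 0.744153*0.21 = 0.156272
The normalizing constant is 0.507986*0.79 + 0.744153*0.21 = 0.557581
P(overnight rain | wet lawn, sprinkler running) = 0.156272/0.557581 ≈ 0.280

P(overnight rain | wet lawn, sprinkler running) ≈ 0.280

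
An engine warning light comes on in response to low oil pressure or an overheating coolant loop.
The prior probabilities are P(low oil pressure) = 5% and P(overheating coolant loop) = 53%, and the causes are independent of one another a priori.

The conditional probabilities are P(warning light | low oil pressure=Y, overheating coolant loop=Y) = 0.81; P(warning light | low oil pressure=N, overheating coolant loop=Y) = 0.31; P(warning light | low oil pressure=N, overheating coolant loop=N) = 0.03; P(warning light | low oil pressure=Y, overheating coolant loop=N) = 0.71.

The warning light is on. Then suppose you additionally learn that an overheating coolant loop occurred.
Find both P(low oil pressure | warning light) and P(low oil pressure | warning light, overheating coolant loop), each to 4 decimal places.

P(low oil pressure | warning light) ≈ 0.1837; P(low oil pressure | warning light, overheating coolant loop) ≈ 0.1209

P(warning light) = 0.03·0.95·0.47 + 0.31·0.95·0.53 + 0.71·0.05·0.47 + 0.81·0.05·0.53 = 0.013395 + 0.156085 + 0.016685 + 0.021465 = 0.207630
Restricting to configurations with low oil pressure present: 0.016685 + 0.021465 = 0.038150.
Hence the posterior is 0.038150/0.207630 ≈ 0.1837.

Now condition on the additional information:
Enumerate both values of low oil pressure and weight by the priors:
  P(warning light | overheating coolant loop) = 0.31·0.95 + 0.81·0.05
        = 0.294500 + 0.040500 = 0.335000
The terms with low oil pressure present sum to 0.040500, so
  P(low oil pressure | warning light, overheating coolant loop) = 0.040500 / 0.335000 ≈ 0.1209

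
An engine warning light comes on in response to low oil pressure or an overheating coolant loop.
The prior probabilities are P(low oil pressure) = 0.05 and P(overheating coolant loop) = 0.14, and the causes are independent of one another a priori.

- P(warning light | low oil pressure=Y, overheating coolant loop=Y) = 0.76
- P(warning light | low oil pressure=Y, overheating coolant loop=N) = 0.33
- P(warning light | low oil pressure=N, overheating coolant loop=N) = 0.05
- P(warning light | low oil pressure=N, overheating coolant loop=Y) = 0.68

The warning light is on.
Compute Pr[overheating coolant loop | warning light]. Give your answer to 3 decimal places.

P(warning light) = 0.05×0.95×0.86 + 0.68×0.95×0.14 + 0.33×0.05×0.86 + 0.76×0.05×0.14 = 0.040850 + 0.090440 + 0.014190 + 0.005320 = 0.150800
Restricting to configurations with overheating coolant loop present: 0.090440 + 0.005320 = 0.095760.
So P(overheating coolant loop | warning light) = 0.095760/0.150800 ≈ 0.635.

Pr[overheating coolant loop | warning light] ≈ 0.635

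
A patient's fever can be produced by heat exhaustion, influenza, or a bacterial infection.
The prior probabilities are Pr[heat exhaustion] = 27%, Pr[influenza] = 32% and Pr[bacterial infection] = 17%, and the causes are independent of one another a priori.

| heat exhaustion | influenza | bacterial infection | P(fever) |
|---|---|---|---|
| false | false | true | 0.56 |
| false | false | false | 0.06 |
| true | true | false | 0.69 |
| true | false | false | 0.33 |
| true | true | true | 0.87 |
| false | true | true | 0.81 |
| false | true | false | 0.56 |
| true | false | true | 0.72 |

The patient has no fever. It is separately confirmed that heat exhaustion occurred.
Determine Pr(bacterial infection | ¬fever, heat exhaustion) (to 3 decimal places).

Pr(bacterial infection | ¬fever, heat exhaustion) ≈ 0.079

P(¬fever | heat exhaustion) = 0.67*0.68*0.83 + 0.28*0.68*0.17 + 0.31*0.32*0.83 + 0.13*0.32*0.17 = 0.378148 + 0.032368 + 0.082336 + 0.007072 = 0.499924
Restricting to configurations with bacterial infection present: 0.032368 + 0.007072 = 0.039440.
Hence the posterior is 0.039440/0.499924 ≈ 0.079.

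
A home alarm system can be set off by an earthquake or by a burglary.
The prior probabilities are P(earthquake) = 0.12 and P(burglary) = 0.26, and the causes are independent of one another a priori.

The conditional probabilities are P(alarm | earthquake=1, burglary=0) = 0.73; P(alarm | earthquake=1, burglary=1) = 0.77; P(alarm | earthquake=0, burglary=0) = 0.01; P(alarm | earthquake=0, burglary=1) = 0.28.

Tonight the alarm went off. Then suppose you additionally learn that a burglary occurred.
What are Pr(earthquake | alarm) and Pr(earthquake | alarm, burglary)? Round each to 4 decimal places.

P(alarm) = 0.01*0.88*0.74 + 0.28*0.88*0.26 + 0.73*0.12*0.74 + 0.77*0.12*0.26 = 0.006512 + 0.064064 + 0.064824 + 0.024024 = 0.159424
The earthquake-present share is 0.064824 + 0.024024 = 0.088848.
P(earthquake | alarm) = 0.088848 / 0.159424 ≈ 0.5573

Now also conditioning on burglary=true:
Numerator (weight on configurations with earthquake): 0.77×0.12 = 0.092400
Normalizer over all consistent configurations: 0.28×0.88 + 0.77×0.12 = 0.338800
P(earthquake | alarm, burglary) = 0.092400/0.338800 ≈ 0.2727

Pr(earthquake | alarm) ≈ 0.5573; Pr(earthquake | alarm, burglary) ≈ 0.2727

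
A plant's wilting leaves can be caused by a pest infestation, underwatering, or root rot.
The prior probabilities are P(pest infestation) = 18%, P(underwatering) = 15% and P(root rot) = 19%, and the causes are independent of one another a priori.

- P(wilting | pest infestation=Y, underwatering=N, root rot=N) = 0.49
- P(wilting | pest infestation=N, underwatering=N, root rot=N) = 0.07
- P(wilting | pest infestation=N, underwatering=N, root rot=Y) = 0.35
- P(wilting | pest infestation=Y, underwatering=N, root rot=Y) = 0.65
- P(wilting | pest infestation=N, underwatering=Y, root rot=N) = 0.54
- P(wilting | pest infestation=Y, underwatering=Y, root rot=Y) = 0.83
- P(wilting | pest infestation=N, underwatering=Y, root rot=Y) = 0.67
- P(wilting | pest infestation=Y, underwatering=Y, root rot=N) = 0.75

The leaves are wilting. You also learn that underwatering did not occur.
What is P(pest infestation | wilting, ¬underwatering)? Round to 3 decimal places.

P(pest infestation | wilting, ¬underwatering) ≈ 0.481

P(wilting | ¬underwatering) = 0.07*0.82*0.81 + 0.35*0.82*0.19 + 0.49*0.18*0.81 + 0.65*0.18*0.19 = 0.046494 + 0.054530 + 0.071442 + 0.022230 = 0.194696
Of this, 0.093672 comes from 0.071442 + 0.022230 (the pest infestation=true cases).
So P(pest infestation | wilting, ¬underwatering) = 0.093672/0.194696 ≈ 0.481.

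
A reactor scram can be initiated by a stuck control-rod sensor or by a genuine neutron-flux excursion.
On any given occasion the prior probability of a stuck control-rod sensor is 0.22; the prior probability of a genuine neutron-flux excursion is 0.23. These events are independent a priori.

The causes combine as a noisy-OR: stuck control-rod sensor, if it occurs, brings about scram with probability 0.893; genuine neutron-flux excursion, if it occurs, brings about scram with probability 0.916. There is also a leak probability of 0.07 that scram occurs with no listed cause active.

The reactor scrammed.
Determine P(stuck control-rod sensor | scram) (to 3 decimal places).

Under noisy-OR, P(scram | causes) = 1 − (1−0.07)·∏(1−qᵢ) over the active causes.
Weight on stuck control-rod sensor=true, given the evidence: 0.152543 + 0.050177 = 0.202720
Normalizer over all consistent configurations: 0.07·0.78·0.77 + 0.92188·0.78·0.23 + 0.90049·0.22·0.77 + 0.991641·0.22·0.23 = 0.410147
P(stuck control-rod sensor | scram) = 0.202720/0.410147 ≈ 0.494

P(stuck control-rod sensor | scram) ≈ 0.494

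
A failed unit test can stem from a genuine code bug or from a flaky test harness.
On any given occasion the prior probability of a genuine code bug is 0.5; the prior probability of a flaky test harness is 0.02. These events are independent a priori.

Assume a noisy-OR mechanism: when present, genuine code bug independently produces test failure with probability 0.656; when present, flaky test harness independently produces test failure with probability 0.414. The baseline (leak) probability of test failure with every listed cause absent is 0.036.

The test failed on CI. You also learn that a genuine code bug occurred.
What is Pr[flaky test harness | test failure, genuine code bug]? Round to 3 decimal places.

Pr[flaky test harness | test failure, genuine code bug] ≈ 0.024

Under noisy-OR, P(test failure | causes) = 1 − (1−0.036)·∏(1−qᵢ) over the active causes.
P(test failure | genuine code bug) = 0.668384·0.98 + 0.805673·0.02 = 0.655016 + 0.016113 = 0.671129
The flaky test harness-present share is 0.805673·0.02 = 0.016113.
So P(flaky test harness | test failure, genuine code bug) = 0.016113/0.671129 ≈ 0.024.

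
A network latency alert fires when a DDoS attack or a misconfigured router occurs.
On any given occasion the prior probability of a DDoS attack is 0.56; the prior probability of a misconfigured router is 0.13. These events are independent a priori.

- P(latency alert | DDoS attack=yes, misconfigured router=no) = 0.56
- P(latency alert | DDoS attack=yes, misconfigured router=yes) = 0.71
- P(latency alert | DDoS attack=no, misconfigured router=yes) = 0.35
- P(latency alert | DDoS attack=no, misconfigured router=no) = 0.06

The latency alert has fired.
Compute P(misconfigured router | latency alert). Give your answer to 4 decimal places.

P(misconfigured router | latency alert) ≈ 0.1951

By total probability over the 4 (DDoS attack, misconfigured router) configurations:
  P(latency alert) = 0.06×0.44×0.87 + 0.35×0.44×0.13 + 0.56×0.56×0.87 + 0.71×0.56×0.13
        = 0.022968 + 0.020020 + 0.272832 + 0.051688 = 0.367508
Configurations with misconfigured router contribute 0.071708, so
  P(misconfigured router | latency alert) = 0.071708 / 0.367508 ≈ 0.1951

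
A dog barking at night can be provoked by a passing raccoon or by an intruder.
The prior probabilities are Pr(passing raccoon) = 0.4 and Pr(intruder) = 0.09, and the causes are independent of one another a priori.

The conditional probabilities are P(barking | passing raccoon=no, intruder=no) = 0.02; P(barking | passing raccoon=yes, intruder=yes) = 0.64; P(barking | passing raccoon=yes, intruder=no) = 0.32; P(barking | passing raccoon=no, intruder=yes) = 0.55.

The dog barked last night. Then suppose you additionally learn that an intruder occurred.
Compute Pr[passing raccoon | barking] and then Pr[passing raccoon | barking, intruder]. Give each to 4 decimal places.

P(barking) = 0.02·0.6·0.91 + 0.55·0.6·0.09 + 0.32·0.4·0.91 + 0.64·0.4·0.09 = 0.010920 + 0.029700 + 0.116480 + 0.023040 = 0.180140
The passing raccoon-present share is 0.116480 + 0.023040 = 0.139520.
P(passing raccoon | barking) = 0.139520 / 0.180140 ≈ 0.7745

Now condition on the additional information:
Weight on passing raccoon=true, given the evidence: 0.64·0.4 = 0.256000
The normalizing constant is 0.55·0.6 + 0.64·0.4 = 0.586000
P(passing raccoon | barking, intruder) = 0.256000/0.586000 ≈ 0.4369

Pr[passing raccoon | barking] ≈ 0.7745; Pr[passing raccoon | barking, intruder] ≈ 0.4369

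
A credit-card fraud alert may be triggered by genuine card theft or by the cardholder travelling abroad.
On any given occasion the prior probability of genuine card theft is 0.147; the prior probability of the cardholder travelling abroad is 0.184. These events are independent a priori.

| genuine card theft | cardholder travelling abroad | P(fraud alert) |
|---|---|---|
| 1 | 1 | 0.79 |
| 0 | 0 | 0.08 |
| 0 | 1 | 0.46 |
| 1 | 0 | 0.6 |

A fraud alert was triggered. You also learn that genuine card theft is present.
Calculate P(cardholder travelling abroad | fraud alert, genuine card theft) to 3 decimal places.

Weight on cardholder travelling abroad=true, given the evidence: 0.79×0.184 = 0.145360
Normalizer over all consistent configurations: 0.6×0.816 + 0.79×0.184 = 0.634960
P(cardholder travelling abroad | fraud alert, genuine card theft) = 0.145360/0.634960 ≈ 0.229

P(cardholder travelling abroad | fraud alert, genuine card theft) ≈ 0.229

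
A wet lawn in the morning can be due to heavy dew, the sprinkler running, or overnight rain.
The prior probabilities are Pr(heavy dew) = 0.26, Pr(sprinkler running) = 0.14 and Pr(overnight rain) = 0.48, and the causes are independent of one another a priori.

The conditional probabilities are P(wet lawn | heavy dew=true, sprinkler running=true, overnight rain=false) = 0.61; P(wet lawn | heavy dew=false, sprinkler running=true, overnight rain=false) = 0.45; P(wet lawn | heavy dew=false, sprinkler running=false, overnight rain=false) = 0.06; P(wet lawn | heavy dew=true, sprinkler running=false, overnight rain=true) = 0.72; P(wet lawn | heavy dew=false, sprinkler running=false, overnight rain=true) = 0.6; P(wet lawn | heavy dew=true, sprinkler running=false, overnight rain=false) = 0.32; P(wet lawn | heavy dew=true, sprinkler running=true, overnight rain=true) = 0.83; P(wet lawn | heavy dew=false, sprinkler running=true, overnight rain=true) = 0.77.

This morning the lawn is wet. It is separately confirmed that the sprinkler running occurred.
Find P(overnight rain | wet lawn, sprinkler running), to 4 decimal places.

P(overnight rain | wet lawn, sprinkler running) ≈ 0.5960

Sum P(wet lawn|·) weighted by the priors over the 4 (heavy dew, overnight rain) configurations:
  P(wet lawn | sprinkler running) = 0.45×0.74×0.52 + 0.77×0.74×0.48 + 0.61×0.26×0.52 + 0.83×0.26×0.48
        = 0.173160 + 0.273504 + 0.082472 + 0.103584 = 0.632720
Configurations with overnight rain contribute 0.377088, so
  P(overnight rain | wet lawn, sprinkler running) = 0.377088 / 0.632720 ≈ 0.5960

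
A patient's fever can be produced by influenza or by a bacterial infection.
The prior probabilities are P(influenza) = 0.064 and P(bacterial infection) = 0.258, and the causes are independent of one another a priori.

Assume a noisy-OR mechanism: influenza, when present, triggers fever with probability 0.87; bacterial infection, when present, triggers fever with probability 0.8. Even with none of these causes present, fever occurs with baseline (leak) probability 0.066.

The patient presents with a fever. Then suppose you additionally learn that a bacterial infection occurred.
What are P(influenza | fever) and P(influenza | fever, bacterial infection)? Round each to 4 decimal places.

P(influenza | fever) ≈ 0.1927; P(influenza | fever, bacterial infection) ≈ 0.0758

Under noisy-OR, P(fever | causes) = 1 − (1−0.066)·∏(1−qᵢ) over the active causes.
Numerator (weight on configurations with influenza): 0.041722 + 0.016111 = 0.057833
Denominator P(fever): 0.066×0.936×0.742 + 0.8132×0.936×0.258 + 0.87858×0.064×0.742 + 0.975716×0.064×0.258 = 0.300049
P(influenza | fever) = 0.057833/0.300049 ≈ 0.1927

Now also conditioning on bacterial infection=true:
For the numerator, keep only influenza=true terms: 0.975716·0.064 = 0.062446
Denominator P(fever | bacterial infection): 0.8132·0.936 + 0.975716·0.064 = 0.823601
Posterior = 0.062446 / 0.823601 ≈ 0.0758
— bacterial infection explains away the evidence for influenza.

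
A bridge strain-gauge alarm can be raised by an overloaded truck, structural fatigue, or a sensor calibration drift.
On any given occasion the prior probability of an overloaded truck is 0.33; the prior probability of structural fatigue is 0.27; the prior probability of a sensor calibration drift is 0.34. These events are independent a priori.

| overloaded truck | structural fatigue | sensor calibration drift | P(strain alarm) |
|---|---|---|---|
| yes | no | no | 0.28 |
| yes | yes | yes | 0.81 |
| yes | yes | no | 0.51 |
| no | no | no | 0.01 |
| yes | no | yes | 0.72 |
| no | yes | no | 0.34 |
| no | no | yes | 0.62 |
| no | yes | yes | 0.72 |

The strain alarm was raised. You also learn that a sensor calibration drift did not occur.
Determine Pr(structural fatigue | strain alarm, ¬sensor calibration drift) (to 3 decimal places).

Pr(structural fatigue | strain alarm, ¬sensor calibration drift) ≈ 0.597

P(strain alarm | ¬sensor calibration drift) = 0.01×0.67×0.73 + 0.34×0.67×0.27 + 0.28×0.33×0.73 + 0.51×0.33×0.27 = 0.004891 + 0.061506 + 0.067452 + 0.045441 = 0.179290
Restricting to configurations with structural fatigue present: 0.061506 + 0.045441 = 0.106947.
Hence the posterior is 0.106947/0.179290 ≈ 0.597.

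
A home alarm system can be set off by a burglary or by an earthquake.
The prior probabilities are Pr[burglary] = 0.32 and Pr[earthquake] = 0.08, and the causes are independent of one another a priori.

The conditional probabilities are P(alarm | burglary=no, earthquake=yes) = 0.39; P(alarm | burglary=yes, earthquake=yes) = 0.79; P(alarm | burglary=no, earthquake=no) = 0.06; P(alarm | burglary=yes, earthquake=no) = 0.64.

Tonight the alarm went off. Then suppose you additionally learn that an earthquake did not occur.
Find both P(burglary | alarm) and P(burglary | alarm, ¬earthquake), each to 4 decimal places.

P(burglary | alarm) ≈ 0.7803; P(burglary | alarm, ¬earthquake) ≈ 0.8339

By total probability over the 4 (burglary, earthquake) configurations:
  P(alarm) = 0.06·0.68·0.92 + 0.39·0.68·0.08 + 0.64·0.32·0.92 + 0.79·0.32·0.08
        = 0.037536 + 0.021216 + 0.188416 + 0.020224 = 0.267392
Configurations with burglary contribute 0.208640, so
  P(burglary | alarm) = 0.208640 / 0.267392 ≈ 0.7803

With the extra evidence:
Weight on burglary=true, given the evidence: 0.64·0.32 = 0.204800
Denominator P(alarm | ¬earthquake): 0.06·0.68 + 0.64·0.32 = 0.245600
Posterior = 0.204800 / 0.245600 ≈ 0.8339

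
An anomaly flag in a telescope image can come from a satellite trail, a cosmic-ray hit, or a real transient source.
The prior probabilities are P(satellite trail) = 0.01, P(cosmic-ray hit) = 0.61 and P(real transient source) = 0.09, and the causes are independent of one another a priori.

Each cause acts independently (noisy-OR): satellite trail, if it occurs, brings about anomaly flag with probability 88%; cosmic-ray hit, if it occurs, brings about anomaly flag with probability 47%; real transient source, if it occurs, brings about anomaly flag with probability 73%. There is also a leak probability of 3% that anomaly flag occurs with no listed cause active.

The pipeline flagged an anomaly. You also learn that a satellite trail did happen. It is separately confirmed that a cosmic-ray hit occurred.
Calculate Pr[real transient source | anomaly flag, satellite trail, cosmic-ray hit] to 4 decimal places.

Pr[real transient source | anomaly flag, satellite trail, cosmic-ray hit] ≈ 0.0939

Under noisy-OR, P(anomaly flag | causes) = 1 − (1−0.03)·∏(1−qᵢ) over the active causes.
Numerator (weight on configurations with real transient source): 0.983343·0.09 = 0.088501
The normalizing constant is 0.938308·0.91 + 0.983343·0.09 = 0.942361
Posterior = 0.088501 / 0.942361 ≈ 0.0939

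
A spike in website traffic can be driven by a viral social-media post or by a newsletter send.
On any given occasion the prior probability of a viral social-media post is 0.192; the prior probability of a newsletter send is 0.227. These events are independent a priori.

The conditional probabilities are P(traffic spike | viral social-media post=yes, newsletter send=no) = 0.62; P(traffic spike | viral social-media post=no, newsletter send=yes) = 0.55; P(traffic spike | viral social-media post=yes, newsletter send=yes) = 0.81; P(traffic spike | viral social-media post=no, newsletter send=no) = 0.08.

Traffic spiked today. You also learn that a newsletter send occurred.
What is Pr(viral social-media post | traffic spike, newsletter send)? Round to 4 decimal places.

By total probability over both values of viral social-media post:
  P(traffic spike | newsletter send) = 0.55·0.808 + 0.81·0.192
        = 0.444400 + 0.155520 = 0.599920
The terms with viral social-media post present sum to 0.155520, so
  P(viral social-media post | traffic spike, newsletter send) = 0.155520 / 0.599920 ≈ 0.2592

Pr(viral social-media post | traffic spike, newsletter send) ≈ 0.2592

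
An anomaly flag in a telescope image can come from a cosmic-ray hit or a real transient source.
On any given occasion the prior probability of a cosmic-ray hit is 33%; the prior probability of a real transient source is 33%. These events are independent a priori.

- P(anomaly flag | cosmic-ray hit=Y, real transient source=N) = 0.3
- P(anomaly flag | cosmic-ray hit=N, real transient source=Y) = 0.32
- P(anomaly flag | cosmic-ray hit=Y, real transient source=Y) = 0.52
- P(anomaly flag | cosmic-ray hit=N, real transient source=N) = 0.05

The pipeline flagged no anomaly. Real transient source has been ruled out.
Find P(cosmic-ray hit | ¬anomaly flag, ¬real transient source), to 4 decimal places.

P(cosmic-ray hit | ¬anomaly flag, ¬real transient source) ≈ 0.2663

P(¬anomaly flag | ¬real transient source) = 0.95×0.67 + 0.7×0.33 = 0.636500 + 0.231000 = 0.867500
Of this, 0.231000 comes from 0.7×0.33 (the cosmic-ray hit=true cases).
Hence the posterior is 0.231000/0.867500 ≈ 0.2663.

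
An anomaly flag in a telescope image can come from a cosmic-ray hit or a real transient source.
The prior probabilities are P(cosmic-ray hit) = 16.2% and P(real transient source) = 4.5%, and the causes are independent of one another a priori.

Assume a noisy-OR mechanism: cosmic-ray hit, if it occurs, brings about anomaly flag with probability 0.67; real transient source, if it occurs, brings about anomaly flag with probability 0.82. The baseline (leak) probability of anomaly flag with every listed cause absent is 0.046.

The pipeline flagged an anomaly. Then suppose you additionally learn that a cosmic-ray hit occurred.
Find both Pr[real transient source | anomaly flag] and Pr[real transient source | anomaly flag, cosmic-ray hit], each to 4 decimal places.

Under noisy-OR, P(anomaly flag | causes) = 1 − (1−0.046)·∏(1−qᵢ) over the active causes.
Numerator (weight on configurations with real transient source): 0.031234 + 0.006877 = 0.038111
Denominator P(anomaly flag): 0.046*0.838*0.955 + 0.82828*0.838*0.045 + 0.68518*0.162*0.955 + 0.943332*0.162*0.045 = 0.180928
Posterior = 0.038111 / 0.180928 ≈ 0.2106

Now also conditioning on cosmic-ray hit=true:
Sum P(anomaly flag|·) weighted by the priors over both values of real transient source:
  P(anomaly flag | cosmic-ray hit) = 0.68518*0.955 + 0.943332*0.045
        = 0.654347 + 0.042450 = 0.696797
Keeping only the real transient source-present terms gives 0.042450, so
  P(real transient source | anomaly flag, cosmic-ray hit) = 0.042450 / 0.696797 ≈ 0.0609
The drop from 0.2106 to 0.0609 is the explaining-away (discounting) effect.

Pr[real transient source | anomaly flag] ≈ 0.2106; Pr[real transient source | anomaly flag, cosmic-ray hit] ≈ 0.0609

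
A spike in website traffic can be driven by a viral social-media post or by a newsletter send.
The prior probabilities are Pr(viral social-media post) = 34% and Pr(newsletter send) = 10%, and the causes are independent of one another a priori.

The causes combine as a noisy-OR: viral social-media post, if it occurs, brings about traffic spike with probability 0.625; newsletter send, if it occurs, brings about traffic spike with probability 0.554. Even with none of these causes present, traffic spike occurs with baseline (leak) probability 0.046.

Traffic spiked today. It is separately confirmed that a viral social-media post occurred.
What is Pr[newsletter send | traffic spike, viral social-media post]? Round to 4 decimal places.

Under noisy-OR, P(traffic spike | causes) = 1 − (1−0.046)·∏(1−qᵢ) over the active causes.
For the numerator, keep only newsletter send=true terms: 0.840444·0.1 = 0.084044
Normalizer over all consistent configurations: 0.64225·0.9 + 0.840444·0.1 = 0.662069
P(newsletter send | traffic spike, viral social-media post) = 0.084044/0.662069 ≈ 0.1269

Pr[newsletter send | traffic spike, viral social-media post] ≈ 0.1269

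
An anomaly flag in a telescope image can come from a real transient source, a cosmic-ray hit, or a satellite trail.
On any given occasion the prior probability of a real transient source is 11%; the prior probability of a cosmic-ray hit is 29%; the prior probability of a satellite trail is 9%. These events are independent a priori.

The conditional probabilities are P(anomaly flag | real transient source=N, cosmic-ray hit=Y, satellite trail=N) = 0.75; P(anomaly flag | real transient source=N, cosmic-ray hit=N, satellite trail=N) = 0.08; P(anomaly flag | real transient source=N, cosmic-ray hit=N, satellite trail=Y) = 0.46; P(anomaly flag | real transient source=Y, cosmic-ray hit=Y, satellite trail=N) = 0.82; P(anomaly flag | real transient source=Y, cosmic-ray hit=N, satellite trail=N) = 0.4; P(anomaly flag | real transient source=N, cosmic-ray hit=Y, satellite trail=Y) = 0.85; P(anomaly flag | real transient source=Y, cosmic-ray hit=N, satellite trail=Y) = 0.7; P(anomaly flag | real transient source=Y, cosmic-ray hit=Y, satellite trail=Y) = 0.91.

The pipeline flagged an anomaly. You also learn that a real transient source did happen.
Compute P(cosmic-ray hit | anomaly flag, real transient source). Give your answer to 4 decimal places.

P(cosmic-ray hit | anomaly flag, real transient source) ≈ 0.4420

Numerator (weight on configurations with cosmic-ray hit): 0.216398 + 0.023751 = 0.240149
Denominator P(anomaly flag | real transient source): 0.4·0.71·0.91 + 0.7·0.71·0.09 + 0.82·0.29·0.91 + 0.91·0.29·0.09 = 0.543319
Posterior = 0.240149 / 0.543319 ≈ 0.4420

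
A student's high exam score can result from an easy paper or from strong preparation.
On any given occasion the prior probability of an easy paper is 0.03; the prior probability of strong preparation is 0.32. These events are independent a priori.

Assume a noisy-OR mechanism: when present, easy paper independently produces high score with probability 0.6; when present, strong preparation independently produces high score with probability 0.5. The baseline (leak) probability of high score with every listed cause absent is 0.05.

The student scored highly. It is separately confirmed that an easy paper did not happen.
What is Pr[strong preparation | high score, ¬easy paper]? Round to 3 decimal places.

Under noisy-OR, P(high score | causes) = 1 − (1−0.05)·∏(1−qᵢ) over the active causes.
Numerator (weight on configurations with strong preparation): 0.525*0.32 = 0.168000
The normalizing constant is 0.05*0.68 + 0.525*0.32 = 0.202000
P(strong preparation | high score, ¬easy paper) = 0.168000/0.202000 ≈ 0.832

Pr[strong preparation | high score, ¬easy paper] ≈ 0.832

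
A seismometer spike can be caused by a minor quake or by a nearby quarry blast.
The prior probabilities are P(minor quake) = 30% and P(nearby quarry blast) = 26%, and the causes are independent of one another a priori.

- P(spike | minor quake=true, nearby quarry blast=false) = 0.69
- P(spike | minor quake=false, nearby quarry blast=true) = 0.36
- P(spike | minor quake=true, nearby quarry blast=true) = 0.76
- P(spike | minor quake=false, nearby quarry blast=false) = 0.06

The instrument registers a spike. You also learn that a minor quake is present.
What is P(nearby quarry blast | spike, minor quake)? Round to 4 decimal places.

P(nearby quarry blast | spike, minor quake) ≈ 0.2790

For the numerator, keep only nearby quarry blast=true terms: 0.76·0.26 = 0.197600
Normalizer over all consistent configurations: 0.69·0.74 + 0.76·0.26 = 0.708200
P(nearby quarry blast | spike, minor quake) = 0.197600/0.708200 ≈ 0.2790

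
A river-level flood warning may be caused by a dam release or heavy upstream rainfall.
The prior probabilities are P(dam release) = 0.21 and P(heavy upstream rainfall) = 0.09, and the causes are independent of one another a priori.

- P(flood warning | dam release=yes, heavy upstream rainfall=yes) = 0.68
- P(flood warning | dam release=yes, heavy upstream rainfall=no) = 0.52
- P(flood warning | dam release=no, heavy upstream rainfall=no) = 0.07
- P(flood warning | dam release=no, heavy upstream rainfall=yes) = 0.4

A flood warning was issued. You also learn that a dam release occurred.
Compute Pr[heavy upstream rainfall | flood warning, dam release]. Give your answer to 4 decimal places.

Pr[heavy upstream rainfall | flood warning, dam release] ≈ 0.1145

For the numerator, keep only heavy upstream rainfall=true terms: 0.68·0.09 = 0.061200
Normalizer over all consistent configurations: 0.52·0.91 + 0.68·0.09 = 0.534400
Posterior = 0.061200 / 0.534400 ≈ 0.1145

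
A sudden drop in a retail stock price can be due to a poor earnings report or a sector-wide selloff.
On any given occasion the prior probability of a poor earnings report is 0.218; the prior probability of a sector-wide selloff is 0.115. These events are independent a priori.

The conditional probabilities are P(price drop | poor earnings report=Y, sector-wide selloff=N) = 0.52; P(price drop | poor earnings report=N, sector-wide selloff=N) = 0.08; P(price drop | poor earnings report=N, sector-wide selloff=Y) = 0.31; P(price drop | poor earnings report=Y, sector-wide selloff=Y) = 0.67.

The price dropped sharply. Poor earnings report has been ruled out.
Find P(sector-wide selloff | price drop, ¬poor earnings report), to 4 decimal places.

P(sector-wide selloff | price drop, ¬poor earnings report) ≈ 0.3349

P(price drop | ¬poor earnings report) = 0.08×0.885 + 0.31×0.115 = 0.070800 + 0.035650 = 0.106450
The sector-wide selloff-present share is 0.31×0.115 = 0.035650.
So P(sector-wide selloff | price drop, ¬poor earnings report) = 0.035650/0.106450 ≈ 0.3349.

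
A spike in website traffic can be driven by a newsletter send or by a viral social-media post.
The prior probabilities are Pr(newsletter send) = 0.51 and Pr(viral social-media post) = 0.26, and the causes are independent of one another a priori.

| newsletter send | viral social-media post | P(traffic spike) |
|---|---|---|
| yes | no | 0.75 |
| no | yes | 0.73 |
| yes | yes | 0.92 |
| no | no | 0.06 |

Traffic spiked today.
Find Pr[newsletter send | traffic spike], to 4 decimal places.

Pr[newsletter send | traffic spike] ≈ 0.7792

Sum P(traffic spike|·) weighted by the priors over the 4 (newsletter send, viral social-media post) configurations:
  P(traffic spike) = 0.06×0.49×0.74 + 0.73×0.49×0.26 + 0.75×0.51×0.74 + 0.92×0.51×0.26
        = 0.021756 + 0.093002 + 0.283050 + 0.121992 = 0.519800
The terms with newsletter send present sum to 0.405042, so
  P(newsletter send | traffic spike) = 0.405042 / 0.519800 ≈ 0.7792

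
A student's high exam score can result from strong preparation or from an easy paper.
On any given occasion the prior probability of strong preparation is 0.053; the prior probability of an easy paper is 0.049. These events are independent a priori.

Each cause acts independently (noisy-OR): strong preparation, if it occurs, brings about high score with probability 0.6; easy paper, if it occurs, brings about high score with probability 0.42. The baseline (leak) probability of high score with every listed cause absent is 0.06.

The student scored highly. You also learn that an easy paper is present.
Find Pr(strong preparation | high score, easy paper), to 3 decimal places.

Under noisy-OR, P(high score | causes) = 1 − (1−0.06)·∏(1−qᵢ) over the active causes.
Sum P(high score|·) weighted by the priors over both values of strong preparation:
  P(high score | easy paper) = 0.4548·0.947 + 0.78192·0.053
        = 0.430696 + 0.041442 = 0.472138
Configurations with strong preparation contribute 0.041442, so
  P(strong preparation | high score, easy paper) = 0.041442 / 0.472138 ≈ 0.088

Pr(strong preparation | high score, easy paper) ≈ 0.088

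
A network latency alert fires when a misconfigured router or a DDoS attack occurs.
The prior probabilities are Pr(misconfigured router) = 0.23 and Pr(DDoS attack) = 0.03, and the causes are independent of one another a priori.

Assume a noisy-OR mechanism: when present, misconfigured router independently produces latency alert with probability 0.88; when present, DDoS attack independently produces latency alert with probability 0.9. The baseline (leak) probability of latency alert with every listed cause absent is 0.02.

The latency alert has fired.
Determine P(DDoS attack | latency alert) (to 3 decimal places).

Under noisy-OR, P(latency alert | causes) = 1 − (1−0.02)·∏(1−qᵢ) over the active causes.
Enumerate the 4 (misconfigured router, DDoS attack) configurations and weight by the priors:
  P(latency alert) = 0.02*0.77*0.97 + 0.902*0.77*0.03 + 0.8824*0.23*0.97 + 0.98824*0.23*0.03
        = 0.014938 + 0.020836 + 0.196863 + 0.006819 = 0.239456
Configurations with DDoS attack contribute 0.027655, so
  P(DDoS attack | latency alert) = 0.027655 / 0.239456 ≈ 0.115

P(DDoS attack | latency alert) ≈ 0.115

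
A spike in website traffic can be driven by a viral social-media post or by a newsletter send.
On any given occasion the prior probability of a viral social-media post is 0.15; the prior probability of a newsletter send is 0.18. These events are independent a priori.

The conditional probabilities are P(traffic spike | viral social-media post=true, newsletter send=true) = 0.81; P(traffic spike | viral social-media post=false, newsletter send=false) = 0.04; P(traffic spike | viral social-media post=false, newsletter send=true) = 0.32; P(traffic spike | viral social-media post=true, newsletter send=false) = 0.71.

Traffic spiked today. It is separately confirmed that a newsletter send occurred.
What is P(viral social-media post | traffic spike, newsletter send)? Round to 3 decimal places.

P(viral social-media post | traffic spike, newsletter send) ≈ 0.309

Enumerate both values of viral social-media post and weight by the priors:
  P(traffic spike | newsletter send) = 0.32·0.85 + 0.81·0.15
        = 0.272000 + 0.121500 = 0.393500
Keeping only the viral social-media post-present terms gives 0.121500, so
  P(viral social-media post | traffic spike, newsletter send) = 0.121500 / 0.393500 ≈ 0.309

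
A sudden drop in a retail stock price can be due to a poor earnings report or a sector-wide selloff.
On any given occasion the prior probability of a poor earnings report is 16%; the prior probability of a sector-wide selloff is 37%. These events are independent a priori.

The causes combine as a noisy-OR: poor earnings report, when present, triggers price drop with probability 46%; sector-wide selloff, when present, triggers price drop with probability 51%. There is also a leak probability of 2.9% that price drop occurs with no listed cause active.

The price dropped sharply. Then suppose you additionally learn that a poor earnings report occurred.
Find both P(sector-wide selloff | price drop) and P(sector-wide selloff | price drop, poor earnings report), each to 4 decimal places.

P(sector-wide selloff | price drop) ≈ 0.7658; P(sector-wide selloff | price drop, poor earnings report) ≈ 0.4785

Under noisy-OR, P(price drop | causes) = 1 − (1−0.029)·∏(1−qᵢ) over the active causes.
By total probability over the 4 (poor earnings report, sector-wide selloff) configurations:
  P(price drop) = 0.029×0.84×0.63 + 0.52421×0.84×0.37 + 0.47566×0.16×0.63 + 0.743073×0.16×0.37
        = 0.015347 + 0.162924 + 0.047947 + 0.043990 = 0.270208
Keeping only the sector-wide selloff-present terms gives 0.206914, so
  P(sector-wide selloff | price drop) = 0.206914 / 0.270208 ≈ 0.7658

With the extra evidence:
Sum P(price drop|·) weighted by the priors over both values of sector-wide selloff:
  P(price drop | poor earnings report) = 0.47566·0.63 + 0.743073·0.37
        = 0.299666 + 0.274937 = 0.574603
Configurations with sector-wide selloff contribute 0.274937, so
  P(sector-wide selloff | price drop, poor earnings report) = 0.274937 / 0.574603 ≈ 0.4785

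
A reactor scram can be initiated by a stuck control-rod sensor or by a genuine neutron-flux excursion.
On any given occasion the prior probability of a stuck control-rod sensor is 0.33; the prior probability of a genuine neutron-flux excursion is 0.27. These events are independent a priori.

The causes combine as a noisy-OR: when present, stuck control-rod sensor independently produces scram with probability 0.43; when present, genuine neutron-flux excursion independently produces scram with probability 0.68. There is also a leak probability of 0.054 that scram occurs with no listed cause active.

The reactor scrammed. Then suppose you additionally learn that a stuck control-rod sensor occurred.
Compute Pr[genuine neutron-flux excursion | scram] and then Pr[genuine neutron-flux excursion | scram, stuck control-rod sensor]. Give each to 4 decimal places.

Pr[genuine neutron-flux excursion | scram] ≈ 0.5926; Pr[genuine neutron-flux excursion | scram, stuck control-rod sensor] ≈ 0.3991

Under noisy-OR, P(scram | causes) = 1 − (1−0.054)·∏(1−qᵢ) over the active causes.
Sum P(scram|·) weighted by the priors over the 4 (stuck control-rod sensor, genuine neutron-flux excursion) configurations:
  P(scram) = 0.054·0.67·0.73 + 0.69728·0.67·0.27 + 0.46078·0.33·0.73 + 0.82745·0.33·0.27
        = 0.026411 + 0.126138 + 0.111002 + 0.073726 = 0.337277
The terms with genuine neutron-flux excursion present sum to 0.199864, so
  P(genuine neutron-flux excursion | scram) = 0.199864 / 0.337277 ≈ 0.5926

With the extra evidence:
Enumerate both values of genuine neutron-flux excursion and weight by the priors:
  P(scram | stuck control-rod sensor) = 0.46078·0.73 + 0.82745·0.27
        = 0.336369 + 0.223412 = 0.559781
Configurations with genuine neutron-flux excursion contribute 0.223412, so
  P(genuine neutron-flux excursion | scram, stuck control-rod sensor) = 0.223412 / 0.559781 ≈ 0.3991
This is intercausal reasoning (explaining away): once stuck control-rod sensor accounts for the scram, genuine neutron-flux excursion becomes less likely.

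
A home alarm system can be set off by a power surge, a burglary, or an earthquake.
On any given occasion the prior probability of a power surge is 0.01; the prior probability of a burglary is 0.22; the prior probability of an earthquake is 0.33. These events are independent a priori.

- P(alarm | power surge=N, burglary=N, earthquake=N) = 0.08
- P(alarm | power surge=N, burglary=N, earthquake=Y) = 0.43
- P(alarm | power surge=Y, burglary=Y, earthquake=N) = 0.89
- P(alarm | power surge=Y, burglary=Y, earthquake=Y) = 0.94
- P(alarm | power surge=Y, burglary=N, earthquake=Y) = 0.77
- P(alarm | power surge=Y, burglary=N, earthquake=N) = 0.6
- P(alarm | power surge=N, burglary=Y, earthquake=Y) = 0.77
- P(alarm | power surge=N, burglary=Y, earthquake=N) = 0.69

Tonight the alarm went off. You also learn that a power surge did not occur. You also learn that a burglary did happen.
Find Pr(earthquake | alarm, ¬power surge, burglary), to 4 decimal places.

Sum P(alarm|·) weighted by the priors over both values of earthquake:
  P(alarm | ¬power surge, burglary) = 0.69×0.67 + 0.77×0.33
        = 0.462300 + 0.254100 = 0.716400
The terms with earthquake present sum to 0.254100, so
  P(earthquake | alarm, ¬power surge, burglary) = 0.254100 / 0.716400 ≈ 0.3547

Pr(earthquake | alarm, ¬power surge, burglary) ≈ 0.3547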